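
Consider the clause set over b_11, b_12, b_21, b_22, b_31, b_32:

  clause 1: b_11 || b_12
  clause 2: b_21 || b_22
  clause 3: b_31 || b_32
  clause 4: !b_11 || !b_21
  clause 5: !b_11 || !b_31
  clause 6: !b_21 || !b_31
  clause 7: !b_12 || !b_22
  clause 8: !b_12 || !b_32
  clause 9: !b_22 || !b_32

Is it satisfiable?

Unsatisfiable

Try b_11 = true.
From the singleton clause (!b_21), b_21 = false.
From the singleton clause (b_22), b_22 = true.
From the singleton clause (!b_31), b_31 = false.
From the singleton clause (b_32), b_32 = true.
That conflicts with the unit clause (!b_32).
Undo b_11 and try b_11 = false.
From the singleton clause (b_12), b_12 = true.
From the singleton clause (!b_22), b_22 = false.
From the singleton clause (b_21), b_21 = true.
From the singleton clause (!b_31), b_31 = false.
From the singleton clause (b_32), b_32 = true.
That conflicts with the unit clause (!b_32).
Either choice for b_11 ends in contradiction.
No assignment satisfies every clause.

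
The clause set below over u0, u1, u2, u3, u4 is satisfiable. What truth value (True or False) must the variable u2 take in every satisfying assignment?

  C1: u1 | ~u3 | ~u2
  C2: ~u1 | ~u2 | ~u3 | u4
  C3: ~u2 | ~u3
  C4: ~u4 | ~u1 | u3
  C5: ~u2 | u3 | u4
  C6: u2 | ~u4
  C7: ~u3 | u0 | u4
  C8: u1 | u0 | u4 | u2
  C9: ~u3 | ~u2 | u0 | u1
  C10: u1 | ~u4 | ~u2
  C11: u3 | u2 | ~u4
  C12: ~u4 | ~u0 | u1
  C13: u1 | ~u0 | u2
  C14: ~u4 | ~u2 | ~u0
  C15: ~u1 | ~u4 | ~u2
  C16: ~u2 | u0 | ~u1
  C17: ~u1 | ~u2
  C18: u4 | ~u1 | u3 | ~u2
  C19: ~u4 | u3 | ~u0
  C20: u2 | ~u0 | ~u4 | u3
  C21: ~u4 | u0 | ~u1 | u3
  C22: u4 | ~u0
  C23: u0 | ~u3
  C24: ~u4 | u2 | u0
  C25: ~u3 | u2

Suppose u2 = 1.
The clause (~u3) is unit, so u3 = 0.
The clause (u4) is unit, so u4 = 1.
The clause (~u1) is unit, so u1 = 0.
That conflicts with the unit clause (u1).
So every satisfying assignment has u2 = False.

False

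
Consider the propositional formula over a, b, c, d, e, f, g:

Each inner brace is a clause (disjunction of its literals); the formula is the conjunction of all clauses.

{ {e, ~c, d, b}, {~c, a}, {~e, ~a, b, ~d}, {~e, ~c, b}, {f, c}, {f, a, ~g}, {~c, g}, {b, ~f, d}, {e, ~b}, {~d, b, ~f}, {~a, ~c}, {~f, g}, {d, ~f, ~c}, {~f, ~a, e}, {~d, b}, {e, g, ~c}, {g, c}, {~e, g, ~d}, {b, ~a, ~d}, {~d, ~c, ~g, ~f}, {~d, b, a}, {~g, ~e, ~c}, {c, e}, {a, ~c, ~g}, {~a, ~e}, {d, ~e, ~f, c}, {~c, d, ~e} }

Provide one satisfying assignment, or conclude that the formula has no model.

Case c = 0:
From the singleton clause (f), f = 1.
From the singleton clause (g), g = 1.
From the singleton clause (e), e = 1.
From the singleton clause (~a), a = 0.
From the singleton clause (d), d = 1.
From the singleton clause (b), b = 1.
All clauses are satisfied.

a=0,  b=1,  c=0,  d=1,  e=1,  f=1,  g=1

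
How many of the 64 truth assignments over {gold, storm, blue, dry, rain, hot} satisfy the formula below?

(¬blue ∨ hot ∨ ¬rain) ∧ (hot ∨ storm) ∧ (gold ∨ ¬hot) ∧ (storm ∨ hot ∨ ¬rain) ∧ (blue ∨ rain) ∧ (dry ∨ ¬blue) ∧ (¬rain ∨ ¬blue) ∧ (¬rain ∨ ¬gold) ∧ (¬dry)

1

There are 2^6 = 64 truth assignments over (gold, storm, blue, dry, rain, hot).
Split on gold. With gold = True, the clauses containing gold are satisfied and ¬gold drops from the rest; 0 of the 2^5 = 32 assignments to the other variables satisfy what remains.
With gold = False, by the same count on the reduced clause set, 1 assignment works.
Total: 0 + 1 = 1.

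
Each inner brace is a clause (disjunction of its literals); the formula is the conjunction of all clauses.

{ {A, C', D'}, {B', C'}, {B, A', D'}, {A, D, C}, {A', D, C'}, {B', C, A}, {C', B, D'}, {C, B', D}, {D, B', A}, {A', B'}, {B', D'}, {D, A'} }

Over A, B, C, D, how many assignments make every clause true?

2

There are 2^4 = 16 truth assignments over (A, B, C, D).
Split on A. With A = 1, the clauses containing A are satisfied and A' drops from the rest; 0 of the 2^3 = 8 assignments to the other variables satisfy what remains.
With A = 0, by the same count on the reduced clause set, 2 assignments work.
(One model: A=F, B=F, C=F, D=T.)
Total: 0 + 2 = 2.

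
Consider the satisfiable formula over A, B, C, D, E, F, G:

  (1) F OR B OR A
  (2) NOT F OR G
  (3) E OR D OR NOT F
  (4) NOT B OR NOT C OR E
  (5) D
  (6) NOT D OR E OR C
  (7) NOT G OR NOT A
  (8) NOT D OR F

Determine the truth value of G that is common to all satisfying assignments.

True

Suppose G = false.
(NOT F) alone gives F = false.
(D) alone gives D = true.
That conflicts with the unit clause (NOT D).
So every satisfying assignment has G = True.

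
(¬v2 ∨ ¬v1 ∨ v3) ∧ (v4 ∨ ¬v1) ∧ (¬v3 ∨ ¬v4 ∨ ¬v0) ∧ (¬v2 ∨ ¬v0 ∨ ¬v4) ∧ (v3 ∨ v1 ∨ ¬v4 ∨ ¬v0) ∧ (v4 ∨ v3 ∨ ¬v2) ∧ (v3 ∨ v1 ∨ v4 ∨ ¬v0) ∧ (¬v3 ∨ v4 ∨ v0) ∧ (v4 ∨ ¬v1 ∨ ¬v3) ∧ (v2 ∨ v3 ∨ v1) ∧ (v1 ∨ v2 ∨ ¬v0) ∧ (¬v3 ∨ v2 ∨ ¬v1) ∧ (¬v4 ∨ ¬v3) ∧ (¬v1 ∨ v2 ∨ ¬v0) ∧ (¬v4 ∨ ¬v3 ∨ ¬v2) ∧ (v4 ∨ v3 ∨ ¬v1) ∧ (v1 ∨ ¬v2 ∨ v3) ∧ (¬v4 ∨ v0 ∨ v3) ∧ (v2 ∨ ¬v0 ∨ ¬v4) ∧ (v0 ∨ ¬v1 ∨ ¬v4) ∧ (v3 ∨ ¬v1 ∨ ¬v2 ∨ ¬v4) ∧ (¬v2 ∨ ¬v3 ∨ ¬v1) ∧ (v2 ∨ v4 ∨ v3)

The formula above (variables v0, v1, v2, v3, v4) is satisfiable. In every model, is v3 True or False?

True

Suppose v3 = False.
Try v2 = False.
(v1) alone gives v1 = True.
(v4) alone gives v4 = True.
(¬v0) alone gives v0 = False.
That conflicts with the unit clause (v0).
So v2 must be the other value — set v2 = True.
(¬v1) alone gives v1 = False.
That conflicts with the unit clause (v1).
Both values of v2 lead to a conflict.
So every satisfying assignment has v3 = True.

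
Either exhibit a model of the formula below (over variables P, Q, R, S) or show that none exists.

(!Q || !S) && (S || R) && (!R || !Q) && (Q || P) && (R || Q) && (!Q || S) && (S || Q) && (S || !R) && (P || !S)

Case Q = false:
From the singleton clause (P), P = true.
From the singleton clause (R), R = true.
From the singleton clause (S), S = true.
All clauses are satisfied.

P: true, Q: false, R: true, S: true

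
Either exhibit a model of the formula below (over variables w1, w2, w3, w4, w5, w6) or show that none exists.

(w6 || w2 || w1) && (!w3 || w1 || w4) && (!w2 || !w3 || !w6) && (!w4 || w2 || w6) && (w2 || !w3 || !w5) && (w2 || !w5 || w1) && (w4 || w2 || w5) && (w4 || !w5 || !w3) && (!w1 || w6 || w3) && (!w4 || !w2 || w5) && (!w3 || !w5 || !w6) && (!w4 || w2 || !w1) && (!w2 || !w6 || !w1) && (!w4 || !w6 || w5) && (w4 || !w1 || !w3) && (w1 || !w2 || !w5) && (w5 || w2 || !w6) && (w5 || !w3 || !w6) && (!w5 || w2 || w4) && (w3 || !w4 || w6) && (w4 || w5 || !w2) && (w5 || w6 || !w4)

w1: true, w2: true, w3: true, w4: true, w5: true, w6: false

Case w6 = false:
Case w2 = true:
Case w1 = true:
The clause (w3) is unit, so w3 = true.
The clause (w4) is unit, so w4 = true.
The clause (w5) is unit, so w5 = true.
All clauses are satisfied.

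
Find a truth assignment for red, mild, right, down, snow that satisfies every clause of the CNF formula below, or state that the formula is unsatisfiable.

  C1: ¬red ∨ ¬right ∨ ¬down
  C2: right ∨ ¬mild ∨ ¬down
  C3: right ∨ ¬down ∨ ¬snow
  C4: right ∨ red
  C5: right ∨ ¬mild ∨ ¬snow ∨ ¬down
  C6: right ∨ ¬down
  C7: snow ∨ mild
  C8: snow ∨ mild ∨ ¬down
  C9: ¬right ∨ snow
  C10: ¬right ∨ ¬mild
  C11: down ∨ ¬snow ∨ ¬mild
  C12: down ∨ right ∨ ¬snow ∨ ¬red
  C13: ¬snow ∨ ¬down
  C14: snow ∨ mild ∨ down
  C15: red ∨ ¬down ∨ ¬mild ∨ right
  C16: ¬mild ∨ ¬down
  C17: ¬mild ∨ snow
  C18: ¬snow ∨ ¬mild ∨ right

Branch on right: set right = True.
From the singleton clause (snow), snow = True.
From the singleton clause (¬mild), mild = False.
From the singleton clause (¬down), down = False.
No clause remains; red is free.

red ↦ True; mild ↦ False; right ↦ True; down ↦ False; snow ↦ True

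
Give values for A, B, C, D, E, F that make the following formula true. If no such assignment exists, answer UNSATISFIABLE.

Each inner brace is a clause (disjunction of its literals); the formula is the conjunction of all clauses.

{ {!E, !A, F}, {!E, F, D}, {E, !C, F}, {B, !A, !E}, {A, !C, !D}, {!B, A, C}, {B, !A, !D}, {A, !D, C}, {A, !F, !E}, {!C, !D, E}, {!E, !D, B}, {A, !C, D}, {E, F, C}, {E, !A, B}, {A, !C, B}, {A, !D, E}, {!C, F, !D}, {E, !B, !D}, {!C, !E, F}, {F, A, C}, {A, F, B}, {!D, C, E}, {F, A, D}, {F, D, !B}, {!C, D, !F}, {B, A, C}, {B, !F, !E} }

A ↦ true,  B ↦ true,  C ↦ false,  D ↦ false,  E ↦ true,  F ↦ true

Case E = true:
Case A = true:
The clause (F) is unit, so F = true.
The clause (B) is unit, so B = true.
Case C = false:
Every clause is now satisfied; D is unconstrained.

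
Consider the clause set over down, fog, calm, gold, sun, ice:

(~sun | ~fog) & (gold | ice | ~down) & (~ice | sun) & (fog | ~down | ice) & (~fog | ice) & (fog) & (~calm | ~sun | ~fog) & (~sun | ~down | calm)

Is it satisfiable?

No

The clause (fog) is unit, so fog = 1.
The clause (~sun) is unit, so sun = 0.
The clause (~ice) is unit, so ice = 0.
But (ice) is also a unit clause — contradiction.
No assignment satisfies every clause.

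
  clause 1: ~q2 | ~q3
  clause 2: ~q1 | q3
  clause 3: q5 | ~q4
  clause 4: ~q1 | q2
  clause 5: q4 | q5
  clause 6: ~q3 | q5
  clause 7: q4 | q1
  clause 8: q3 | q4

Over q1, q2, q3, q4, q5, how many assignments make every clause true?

There are 2^5 = 32 truth assignments over (q1, q2, q3, q4, q5).
Split on q2. With q2 = 1, the clauses containing q2 are satisfied and ~q2 drops from the rest; 1 of the 2^4 = 16 assignments to the other variables satisfy what remains.
With q2 = 0, by the same count on the reduced clause set, 2 assignments work.
(One model: q1=F, q2=F, q3=F, q4=T, q5=T.)
Total: 1 + 2 = 3.

3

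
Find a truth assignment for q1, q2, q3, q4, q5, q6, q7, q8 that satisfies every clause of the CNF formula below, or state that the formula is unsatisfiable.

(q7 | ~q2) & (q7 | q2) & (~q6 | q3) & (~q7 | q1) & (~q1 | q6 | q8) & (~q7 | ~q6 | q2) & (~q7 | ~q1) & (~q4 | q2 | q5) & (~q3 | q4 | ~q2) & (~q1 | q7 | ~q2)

UNSATISFIABLE

Branch on q7: set q7 = 1.
(q1) alone gives q1 = 1.
Now (~q1) is unsatisfied and unit — conflict.
Backtrack on q7: now try q7 = 0.
(~q2) alone gives q2 = 0.
Now (q2) is unsatisfied and unit — conflict.
Either choice for q7 ends in contradiction.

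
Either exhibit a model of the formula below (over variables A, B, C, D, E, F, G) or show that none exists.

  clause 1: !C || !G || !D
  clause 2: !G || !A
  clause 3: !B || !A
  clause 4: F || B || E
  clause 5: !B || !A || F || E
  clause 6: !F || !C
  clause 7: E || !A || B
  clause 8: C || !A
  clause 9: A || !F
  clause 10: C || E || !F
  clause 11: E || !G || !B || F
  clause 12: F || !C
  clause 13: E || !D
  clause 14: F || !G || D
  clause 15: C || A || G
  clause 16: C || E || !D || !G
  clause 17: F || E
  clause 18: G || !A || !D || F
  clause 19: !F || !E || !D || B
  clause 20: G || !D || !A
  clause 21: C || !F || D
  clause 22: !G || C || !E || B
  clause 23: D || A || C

Try G = true.
(!A) alone gives A = false.
(!F) alone gives F = false.
(!C) alone gives C = false.
(D) alone gives D = true.
(E) alone gives E = true.
(B) alone gives B = true.
Every clause now holds.

A: false, B: true, C: false, D: true, E: true, F: false, G: true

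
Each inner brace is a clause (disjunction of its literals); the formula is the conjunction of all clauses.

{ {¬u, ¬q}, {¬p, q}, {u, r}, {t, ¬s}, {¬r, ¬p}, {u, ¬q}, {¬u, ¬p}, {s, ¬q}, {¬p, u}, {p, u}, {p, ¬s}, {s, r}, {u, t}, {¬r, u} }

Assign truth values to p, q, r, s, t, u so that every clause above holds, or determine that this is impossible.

Case u = True:
The clause (¬q) is unit, so q = False.
The clause (¬p) is unit, so p = False.
The clause (¬s) is unit, so s = False.
The clause (r) is unit, so r = True.
No clause remains; t is free.

p ↦ False, q ↦ False, r ↦ True, s ↦ False, t ↦ True, u ↦ True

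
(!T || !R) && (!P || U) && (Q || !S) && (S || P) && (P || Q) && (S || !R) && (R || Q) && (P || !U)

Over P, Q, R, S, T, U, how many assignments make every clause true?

8

There are 2^6 = 64 truth assignments over (P, Q, R, S, T, U).
Split on P. With P = true, the clauses containing P are satisfied and !P drops from the rest; 5 of the 2^5 = 32 assignments to the other variables satisfy what remains.
With P = false, by the same count on the reduced clause set, 3 assignments work.
Total: 5 + 3 = 8.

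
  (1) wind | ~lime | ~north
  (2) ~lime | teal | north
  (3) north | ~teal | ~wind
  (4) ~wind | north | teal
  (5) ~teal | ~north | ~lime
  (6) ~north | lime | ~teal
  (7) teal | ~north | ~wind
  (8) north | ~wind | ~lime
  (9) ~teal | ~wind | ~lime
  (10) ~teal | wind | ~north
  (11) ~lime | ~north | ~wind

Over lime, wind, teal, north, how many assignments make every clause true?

There are 2^4 = 16 truth assignments over (lime, wind, teal, north).
Check each against the 11 clauses (columns in the order lime, wind, teal, north):
  F F F F  ✓ satisfies all
  F F F T  ✓ satisfies all
  F F T F  ✓ satisfies all
  F F T T  ✗ fails (~north | lime | ~teal)
  F T F F  ✗ fails (~wind | north | teal)
  F T F T  ✗ fails (teal | ~north | ~wind)
  F T T F  ✗ fails (north | ~teal | ~wind)
  F T T T  ✗ fails (~north | lime | ~teal)
  T F F F  ✗ fails (~lime | teal | north)
  T F F T  ✗ fails (wind | ~lime | ~north)
  T F T F  ✓ satisfies all
  T F T T  ✗ fails (wind | ~lime | ~north)
  T T F F  ✗ fails (~lime | teal | north)
  T T F T  ✗ fails (teal | ~north | ~wind)
  T T T F  ✗ fails (north | ~teal | ~wind)
  T T T T  ✗ fails (~teal | ~north | ~lime)
4 of the 16 rows are models.

4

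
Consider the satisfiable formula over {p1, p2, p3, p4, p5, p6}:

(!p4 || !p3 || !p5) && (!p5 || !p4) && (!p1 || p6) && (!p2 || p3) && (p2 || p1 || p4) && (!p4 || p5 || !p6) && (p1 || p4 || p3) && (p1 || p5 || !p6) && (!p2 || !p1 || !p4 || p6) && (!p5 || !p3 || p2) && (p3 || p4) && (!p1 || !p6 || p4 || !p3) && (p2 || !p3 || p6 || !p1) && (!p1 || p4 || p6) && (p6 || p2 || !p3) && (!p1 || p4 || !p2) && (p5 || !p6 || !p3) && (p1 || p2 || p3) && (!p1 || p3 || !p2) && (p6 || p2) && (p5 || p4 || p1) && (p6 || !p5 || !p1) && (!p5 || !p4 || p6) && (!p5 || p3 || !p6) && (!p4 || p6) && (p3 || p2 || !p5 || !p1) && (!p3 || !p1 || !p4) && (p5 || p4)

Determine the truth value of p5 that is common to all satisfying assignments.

True

Suppose p5 = false.
The clause (p4) is unit, so p4 = true.
The clause (!p6) is unit, so p6 = false.
That conflicts with the unit clause (p6).
So every satisfying assignment has p5 = True.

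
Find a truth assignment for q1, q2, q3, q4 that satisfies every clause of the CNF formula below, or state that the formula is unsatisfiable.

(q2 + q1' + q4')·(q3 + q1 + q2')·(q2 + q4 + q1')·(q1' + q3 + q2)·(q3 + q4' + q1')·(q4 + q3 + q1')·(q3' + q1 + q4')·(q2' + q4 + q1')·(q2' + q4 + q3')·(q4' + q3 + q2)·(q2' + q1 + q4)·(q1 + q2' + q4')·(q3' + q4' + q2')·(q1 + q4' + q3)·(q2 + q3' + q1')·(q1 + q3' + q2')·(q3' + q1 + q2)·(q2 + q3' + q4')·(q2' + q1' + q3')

Suppose q2 = 0.
Suppose q1 = 0.
The clause (q3') is unit, so q3 = 0.
The clause (q4') is unit, so q4 = 0.
Every clause now holds.

q1=0,  q2=0,  q3=0,  q4=0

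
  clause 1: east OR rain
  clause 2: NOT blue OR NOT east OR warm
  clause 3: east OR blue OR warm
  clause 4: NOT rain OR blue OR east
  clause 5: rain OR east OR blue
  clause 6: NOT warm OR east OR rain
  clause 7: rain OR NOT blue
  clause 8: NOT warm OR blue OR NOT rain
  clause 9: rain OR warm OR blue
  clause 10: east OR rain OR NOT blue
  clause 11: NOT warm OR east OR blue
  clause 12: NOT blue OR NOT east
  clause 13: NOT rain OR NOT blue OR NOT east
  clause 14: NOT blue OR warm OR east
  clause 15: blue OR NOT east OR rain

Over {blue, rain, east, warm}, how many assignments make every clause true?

There are 2^4 = 16 truth assignments over (blue, rain, east, warm).
Check each against the 15 clauses (columns in the order blue, rain, east, warm):
  F F F F  ✗ fails (east OR rain)
  F F F T  ✗ fails (east OR rain)
  F F T F  ✗ fails (rain OR warm OR blue)
  F F T T  ✗ fails (blue OR NOT east OR rain)
  F T F F  ✗ fails (east OR blue OR warm)
  F T F T  ✗ fails (NOT rain OR blue OR east)
  F T T F  ✓ satisfies all
  F T T T  ✗ fails (NOT warm OR blue OR NOT rain)
  T F F F  ✗ fails (east OR rain)
  T F F T  ✗ fails (east OR rain)
  T F T F  ✗ fails (NOT blue OR NOT east OR warm)
  T F T T  ✗ fails (rain OR NOT blue)
  T T F F  ✗ fails (NOT blue OR warm OR east)
  T T F T  ✓ satisfies all
  T T T F  ✗ fails (NOT blue OR NOT east OR warm)
  T T T T  ✗ fails (NOT blue OR NOT east)
2 of the 16 rows are models.

2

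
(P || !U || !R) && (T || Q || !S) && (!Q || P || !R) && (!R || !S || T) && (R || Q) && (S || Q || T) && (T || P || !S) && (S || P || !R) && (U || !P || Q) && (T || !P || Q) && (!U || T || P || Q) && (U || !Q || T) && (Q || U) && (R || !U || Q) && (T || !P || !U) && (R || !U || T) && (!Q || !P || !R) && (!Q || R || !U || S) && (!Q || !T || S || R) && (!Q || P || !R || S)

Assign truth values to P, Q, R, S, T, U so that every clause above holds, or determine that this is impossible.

P: false; Q: true; R: false; S: true; T: true; U: false

Branch on R: set R = false.
From the singleton clause (Q), Q = true.
Branch on U: set U = false.
From the singleton clause (T), T = true.
From the singleton clause (S), S = true.
All clauses hold; P can take either value.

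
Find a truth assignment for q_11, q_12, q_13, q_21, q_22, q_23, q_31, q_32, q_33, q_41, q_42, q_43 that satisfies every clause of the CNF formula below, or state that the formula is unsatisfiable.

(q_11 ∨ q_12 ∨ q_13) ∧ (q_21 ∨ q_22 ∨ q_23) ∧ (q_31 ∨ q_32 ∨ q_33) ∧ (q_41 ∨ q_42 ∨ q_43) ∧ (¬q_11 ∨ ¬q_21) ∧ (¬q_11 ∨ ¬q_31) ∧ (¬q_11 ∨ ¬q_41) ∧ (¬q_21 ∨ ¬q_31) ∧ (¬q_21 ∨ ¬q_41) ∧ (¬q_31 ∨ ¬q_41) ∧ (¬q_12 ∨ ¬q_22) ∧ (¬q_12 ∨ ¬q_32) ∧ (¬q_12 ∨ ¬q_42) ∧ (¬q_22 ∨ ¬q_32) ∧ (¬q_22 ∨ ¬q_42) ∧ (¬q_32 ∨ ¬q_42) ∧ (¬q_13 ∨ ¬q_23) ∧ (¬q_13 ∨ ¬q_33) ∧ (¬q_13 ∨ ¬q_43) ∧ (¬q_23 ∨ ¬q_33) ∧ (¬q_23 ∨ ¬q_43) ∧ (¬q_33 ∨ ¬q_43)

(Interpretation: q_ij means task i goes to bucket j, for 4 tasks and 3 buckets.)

UNSATISFIABLE

Try q_11 = False.
Try q_12 = True.
(¬q_22) alone gives q_22 = False.
(¬q_32) alone gives q_32 = False.
(¬q_42) alone gives q_42 = False.
Try q_21 = True.
(¬q_31) alone gives q_31 = False.
(q_33) alone gives q_33 = True.
(¬q_41) alone gives q_41 = False.
(q_43) alone gives q_43 = True.
That conflicts with the unit clause (¬q_43).
Backtrack on q_21: now try q_21 = False.
(q_23) alone gives q_23 = True.
(¬q_13) alone gives q_13 = False.
(¬q_33) alone gives q_33 = False.
(q_31) alone gives q_31 = True.
(¬q_41) alone gives q_41 = False.
(q_43) alone gives q_43 = True.
That conflicts with the unit clause (¬q_43).
Either choice for q_21 ends in contradiction.
Backtrack on q_12: now try q_12 = False.
(q_13) alone gives q_13 = True.
(¬q_23) alone gives q_23 = False.
(¬q_33) alone gives q_33 = False.
(¬q_43) alone gives q_43 = False.
Try q_21 = True.
(¬q_31) alone gives q_31 = False.
(q_32) alone gives q_32 = True.
(¬q_41) alone gives q_41 = False.
(q_42) alone gives q_42 = True.
That conflicts with the unit clause (¬q_42).
Backtrack on q_21: now try q_21 = False.
(q_22) alone gives q_22 = True.
(¬q_32) alone gives q_32 = False.
(q_31) alone gives q_31 = True.
(¬q_41) alone gives q_41 = False.
(q_42) alone gives q_42 = True.
That conflicts with the unit clause (¬q_42).
Either choice for q_21 ends in contradiction.
Either choice for q_12 ends in contradiction.
Backtrack on q_11: now try q_11 = True.
(¬q_21) alone gives q_21 = False.
(¬q_31) alone gives q_31 = False.
(¬q_41) alone gives q_41 = False.
Try q_22 = True.
(¬q_12) alone gives q_12 = False.
(¬q_32) alone gives q_32 = False.
(q_33) alone gives q_33 = True.
(¬q_42) alone gives q_42 = False.
(q_43) alone gives q_43 = True.
That conflicts with the unit clause (¬q_43).
Backtrack on q_22: now try q_22 = False.
(q_23) alone gives q_23 = True.
(¬q_13) alone gives q_13 = False.
(¬q_33) alone gives q_33 = False.
(q_32) alone gives q_32 = True.
(¬q_12) alone gives q_12 = False.
(¬q_42) alone gives q_42 = False.
(q_43) alone gives q_43 = True.
That conflicts with the unit clause (¬q_43).
Either choice for q_22 ends in contradiction.
Either choice for q_11 ends in contradiction.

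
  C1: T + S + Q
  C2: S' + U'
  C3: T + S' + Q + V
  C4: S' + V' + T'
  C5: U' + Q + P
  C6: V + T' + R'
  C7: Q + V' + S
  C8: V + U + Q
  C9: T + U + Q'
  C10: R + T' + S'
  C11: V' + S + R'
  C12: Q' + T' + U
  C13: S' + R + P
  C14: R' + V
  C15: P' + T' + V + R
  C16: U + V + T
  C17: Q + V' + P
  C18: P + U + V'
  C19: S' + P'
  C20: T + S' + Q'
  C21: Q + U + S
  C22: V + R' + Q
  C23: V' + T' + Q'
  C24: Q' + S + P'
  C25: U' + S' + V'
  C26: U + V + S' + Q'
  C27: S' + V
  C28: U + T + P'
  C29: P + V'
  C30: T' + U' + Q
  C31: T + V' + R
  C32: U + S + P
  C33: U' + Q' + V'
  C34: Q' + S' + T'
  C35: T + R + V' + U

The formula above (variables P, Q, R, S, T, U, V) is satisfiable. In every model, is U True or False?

True

Suppose U = 0.
Case V = 1:
From the singleton clause (P), P = 1.
From the singleton clause (S'), S = 0.
From the singleton clause (Q), Q = 1.
But (Q') is also a unit clause — contradiction.
Undo V and try V = 0.
From the singleton clause (Q), Q = 1.
From the singleton clause (T), T = 1.
But (T') is also a unit clause — contradiction.
Both values of V lead to a conflict.
So every satisfying assignment has U = True.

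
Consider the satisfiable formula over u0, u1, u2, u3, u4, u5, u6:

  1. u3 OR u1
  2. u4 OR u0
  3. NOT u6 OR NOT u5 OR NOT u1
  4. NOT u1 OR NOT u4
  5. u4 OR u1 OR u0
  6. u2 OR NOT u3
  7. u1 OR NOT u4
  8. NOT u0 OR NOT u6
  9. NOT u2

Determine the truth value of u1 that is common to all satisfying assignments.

True

Suppose u1 = false.
(u3) alone gives u3 = true.
(u2) alone gives u2 = true.
But (NOT u2) is also a unit clause — contradiction.
So every satisfying assignment has u1 = True.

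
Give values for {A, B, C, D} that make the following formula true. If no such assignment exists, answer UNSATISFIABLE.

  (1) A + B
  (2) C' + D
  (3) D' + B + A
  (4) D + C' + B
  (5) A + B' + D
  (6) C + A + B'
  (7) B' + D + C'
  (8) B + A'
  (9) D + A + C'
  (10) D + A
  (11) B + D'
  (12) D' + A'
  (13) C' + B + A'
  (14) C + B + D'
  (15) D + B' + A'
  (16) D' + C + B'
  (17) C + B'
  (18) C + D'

Try A = 0.
From the singleton clause (B), B = 1.
From the singleton clause (D), D = 1.
From the singleton clause (C), C = 1.
This assignment satisfies each clause.

A ↦ 0; B ↦ 1; C ↦ 1; D ↦ 1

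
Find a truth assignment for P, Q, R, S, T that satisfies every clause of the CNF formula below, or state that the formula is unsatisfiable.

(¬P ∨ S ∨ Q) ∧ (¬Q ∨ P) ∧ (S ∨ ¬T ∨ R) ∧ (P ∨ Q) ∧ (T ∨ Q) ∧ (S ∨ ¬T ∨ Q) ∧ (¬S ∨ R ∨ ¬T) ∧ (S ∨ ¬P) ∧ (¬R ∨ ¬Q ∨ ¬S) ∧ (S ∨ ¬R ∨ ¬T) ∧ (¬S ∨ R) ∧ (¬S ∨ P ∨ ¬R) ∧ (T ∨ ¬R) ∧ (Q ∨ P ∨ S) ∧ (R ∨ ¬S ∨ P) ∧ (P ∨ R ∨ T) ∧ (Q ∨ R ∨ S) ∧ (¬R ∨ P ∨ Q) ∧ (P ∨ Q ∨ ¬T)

P: True,  Q: False,  R: True,  S: True,  T: True

Branch on Q: set Q = False.
From the singleton clause (P), P = True.
From the singleton clause (S), S = True.
From the singleton clause (T), T = True.
From the singleton clause (R), R = True.
This assignment satisfies each clause.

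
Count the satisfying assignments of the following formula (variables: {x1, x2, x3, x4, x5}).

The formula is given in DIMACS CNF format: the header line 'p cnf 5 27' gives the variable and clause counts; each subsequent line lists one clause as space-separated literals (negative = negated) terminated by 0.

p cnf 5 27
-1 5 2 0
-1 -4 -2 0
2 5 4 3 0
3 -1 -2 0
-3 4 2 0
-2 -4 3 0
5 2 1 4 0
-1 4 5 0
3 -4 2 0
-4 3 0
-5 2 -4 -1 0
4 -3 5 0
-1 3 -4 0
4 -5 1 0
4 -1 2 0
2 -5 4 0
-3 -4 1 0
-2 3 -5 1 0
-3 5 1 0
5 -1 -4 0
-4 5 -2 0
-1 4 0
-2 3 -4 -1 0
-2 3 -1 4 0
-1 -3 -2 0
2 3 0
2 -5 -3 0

There are 2^5 = 32 truth assignments over (x1, x2, x3, x4, x5).
Split on x4. With x4 = True, the clauses containing x4 are satisfied and ¬x4 drops from the rest; 0 of the 2^4 = 16 assignments to the other variables satisfy what remains.
With x4 = False, by the same count on the reduced clause set, 1 assignment works.
(One model: x1=F, x2=T, x3=F, x4=F, x5=F.)
Total: 0 + 1 = 1.

1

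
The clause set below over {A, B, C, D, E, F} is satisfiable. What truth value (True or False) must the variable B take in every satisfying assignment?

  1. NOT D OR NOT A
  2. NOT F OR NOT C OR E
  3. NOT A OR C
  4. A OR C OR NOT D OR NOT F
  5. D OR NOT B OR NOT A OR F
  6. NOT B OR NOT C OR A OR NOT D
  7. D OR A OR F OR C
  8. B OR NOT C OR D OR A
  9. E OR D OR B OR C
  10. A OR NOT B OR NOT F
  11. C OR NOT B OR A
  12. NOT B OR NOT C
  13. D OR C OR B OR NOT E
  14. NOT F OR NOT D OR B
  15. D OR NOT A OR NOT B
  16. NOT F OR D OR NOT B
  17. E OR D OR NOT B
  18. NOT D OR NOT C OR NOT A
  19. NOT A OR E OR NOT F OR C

False

Suppose B = true.
The clause (NOT C) is unit, so C = false.
The clause (NOT A) is unit, so A = false.
But (A) is also a unit clause — contradiction.
So every satisfying assignment has B = False.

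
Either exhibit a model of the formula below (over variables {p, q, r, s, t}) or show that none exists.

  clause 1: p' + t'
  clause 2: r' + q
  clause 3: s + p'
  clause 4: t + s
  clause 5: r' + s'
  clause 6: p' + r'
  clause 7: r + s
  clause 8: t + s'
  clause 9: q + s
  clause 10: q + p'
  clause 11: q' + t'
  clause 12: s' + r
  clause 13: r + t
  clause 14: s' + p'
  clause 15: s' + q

Suppose p = 0.
Suppose r = 0.
(s) alone gives s = 1.
But (s') is also a unit clause — contradiction.
Backtrack on r: now try r = 1.
(q) alone gives q = 1.
(s') alone gives s = 0.
(t) alone gives t = 1.
But (t') is also a unit clause — contradiction.
Both values of r lead to a conflict.
Backtrack on p: now try p = 1.
(t') alone gives t = 0.
(s) alone gives s = 1.
But (s') is also a unit clause — contradiction.
Both values of p lead to a conflict.

UNSATISFIABLE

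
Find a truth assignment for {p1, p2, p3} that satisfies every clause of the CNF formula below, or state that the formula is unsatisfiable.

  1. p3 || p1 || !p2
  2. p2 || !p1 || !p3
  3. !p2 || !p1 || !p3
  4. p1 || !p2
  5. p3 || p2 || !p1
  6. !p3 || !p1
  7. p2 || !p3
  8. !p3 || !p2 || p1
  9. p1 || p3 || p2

p1=true; p2=true; p3=false

Try p1 = true.
From the singleton clause (!p3), p3 = false.
From the singleton clause (p2), p2 = true.
This assignment satisfies each clause.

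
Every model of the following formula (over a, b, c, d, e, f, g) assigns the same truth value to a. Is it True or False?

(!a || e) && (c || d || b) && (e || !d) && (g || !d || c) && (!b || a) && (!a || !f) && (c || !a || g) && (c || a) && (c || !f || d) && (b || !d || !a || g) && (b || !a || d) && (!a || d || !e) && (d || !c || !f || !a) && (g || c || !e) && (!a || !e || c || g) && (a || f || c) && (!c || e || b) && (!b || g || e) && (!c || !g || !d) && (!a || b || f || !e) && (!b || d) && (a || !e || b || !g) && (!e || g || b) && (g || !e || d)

True

Suppose a = false.
(!b) alone gives b = false.
(c) alone gives c = true.
(e) alone gives e = true.
(!g) alone gives g = false.
That conflicts with the unit clause (g).
So every satisfying assignment has a = True.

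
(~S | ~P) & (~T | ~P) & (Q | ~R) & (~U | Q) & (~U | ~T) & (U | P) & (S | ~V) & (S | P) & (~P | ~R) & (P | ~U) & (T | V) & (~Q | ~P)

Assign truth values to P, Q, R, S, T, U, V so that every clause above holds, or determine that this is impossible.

Try S = 0.
The clause (~V) is unit, so V = 0.
The clause (P) is unit, so P = 1.
The clause (~T) is unit, so T = 0.
But (T) is also a unit clause — contradiction.
Backtrack on S: now try S = 1.
The clause (~P) is unit, so P = 0.
The clause (U) is unit, so U = 1.
But (~U) is also a unit clause — contradiction.
Both values of S lead to a conflict.

UNSATISFIABLE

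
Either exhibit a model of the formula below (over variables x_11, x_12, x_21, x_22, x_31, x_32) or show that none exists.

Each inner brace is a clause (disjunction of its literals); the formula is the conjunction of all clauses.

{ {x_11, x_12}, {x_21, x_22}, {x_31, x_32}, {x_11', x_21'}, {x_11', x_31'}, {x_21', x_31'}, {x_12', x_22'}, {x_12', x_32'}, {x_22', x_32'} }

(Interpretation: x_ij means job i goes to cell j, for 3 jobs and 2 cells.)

Try x_11 = 1.
(x_21') alone gives x_21 = 0.
(x_22) alone gives x_22 = 1.
(x_31') alone gives x_31 = 0.
(x_32) alone gives x_32 = 1.
That conflicts with the unit clause (x_32').
Backtrack on x_11: now try x_11 = 0.
(x_12) alone gives x_12 = 1.
(x_22') alone gives x_22 = 0.
(x_21) alone gives x_21 = 1.
(x_31') alone gives x_31 = 0.
(x_32) alone gives x_32 = 1.
That conflicts with the unit clause (x_32').
Neither x_11 = 1 nor x_11 = 0 works.

UNSATISFIABLE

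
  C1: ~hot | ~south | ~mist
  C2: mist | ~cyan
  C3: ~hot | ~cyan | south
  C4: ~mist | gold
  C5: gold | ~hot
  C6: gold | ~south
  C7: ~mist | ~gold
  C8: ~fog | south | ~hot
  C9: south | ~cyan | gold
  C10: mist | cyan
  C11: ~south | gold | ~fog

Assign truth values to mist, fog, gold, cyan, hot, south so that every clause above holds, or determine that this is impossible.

Branch on mist: set mist = 1.
(gold) alone gives gold = 1.
That conflicts with the unit clause (~gold).
That branch fails; take mist = 0 instead.
(~cyan) alone gives cyan = 0.
That conflicts with the unit clause (cyan).
Neither mist = 1 nor mist = 0 works.

UNSATISFIABLE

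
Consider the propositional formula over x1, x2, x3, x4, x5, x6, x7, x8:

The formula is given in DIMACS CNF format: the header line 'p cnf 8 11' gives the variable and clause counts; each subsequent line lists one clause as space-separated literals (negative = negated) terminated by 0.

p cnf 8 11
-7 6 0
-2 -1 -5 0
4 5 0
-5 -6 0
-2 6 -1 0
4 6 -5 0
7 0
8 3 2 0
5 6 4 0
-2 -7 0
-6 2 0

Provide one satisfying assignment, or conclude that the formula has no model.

From the singleton clause (x7), x7 = True.
From the singleton clause (x6), x6 = True.
From the singleton clause (¬x5), x5 = False.
From the singleton clause (x4), x4 = True.
From the singleton clause (¬x2), x2 = False.
But (x2) is also a unit clause — contradiction.

UNSATISFIABLE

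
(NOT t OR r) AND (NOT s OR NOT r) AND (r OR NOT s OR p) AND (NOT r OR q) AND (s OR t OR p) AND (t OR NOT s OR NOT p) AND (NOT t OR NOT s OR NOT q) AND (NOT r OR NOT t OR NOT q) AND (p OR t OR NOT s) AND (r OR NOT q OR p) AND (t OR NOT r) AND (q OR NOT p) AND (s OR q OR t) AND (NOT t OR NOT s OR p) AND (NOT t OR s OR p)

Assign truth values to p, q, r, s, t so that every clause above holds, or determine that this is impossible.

Suppose t = false.
The clause (NOT r) is unit, so r = false.
Suppose s = false.
The clause (p) is unit, so p = true.
The clause (q) is unit, so q = true.
Every clause now holds.

p: true; q: true; r: false; s: false; t: false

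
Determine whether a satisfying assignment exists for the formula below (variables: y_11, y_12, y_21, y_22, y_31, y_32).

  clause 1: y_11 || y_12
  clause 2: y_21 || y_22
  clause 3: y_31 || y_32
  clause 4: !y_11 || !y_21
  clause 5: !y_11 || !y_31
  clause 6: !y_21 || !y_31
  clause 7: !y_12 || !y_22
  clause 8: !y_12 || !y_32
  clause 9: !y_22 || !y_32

Try y_11 = true.
Unit clause (!y_21) forces y_21 = false.
Unit clause (y_22) forces y_22 = true.
Unit clause (!y_31) forces y_31 = false.
Unit clause (y_32) forces y_32 = true.
Now (!y_32) is unsatisfied and unit — conflict.
Undo y_11 and try y_11 = false.
Unit clause (y_12) forces y_12 = true.
Unit clause (!y_22) forces y_22 = false.
Unit clause (y_21) forces y_21 = true.
Unit clause (!y_31) forces y_31 = false.
Unit clause (y_32) forces y_32 = true.
Now (!y_32) is unsatisfied and unit — conflict.
Both values of y_11 lead to a conflict.
No assignment satisfies every clause.

No, unsatisfiable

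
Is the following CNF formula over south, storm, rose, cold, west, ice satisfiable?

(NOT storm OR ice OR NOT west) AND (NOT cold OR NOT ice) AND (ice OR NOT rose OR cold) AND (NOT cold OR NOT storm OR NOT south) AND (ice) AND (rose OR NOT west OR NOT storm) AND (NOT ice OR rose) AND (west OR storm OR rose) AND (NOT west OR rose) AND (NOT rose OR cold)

Unsatisfiable

The clause (ice) is unit, so ice = true.
The clause (NOT cold) is unit, so cold = false.
The clause (rose) is unit, so rose = true.
Now (NOT rose) is unsatisfied and unit — conflict.
No assignment satisfies every clause.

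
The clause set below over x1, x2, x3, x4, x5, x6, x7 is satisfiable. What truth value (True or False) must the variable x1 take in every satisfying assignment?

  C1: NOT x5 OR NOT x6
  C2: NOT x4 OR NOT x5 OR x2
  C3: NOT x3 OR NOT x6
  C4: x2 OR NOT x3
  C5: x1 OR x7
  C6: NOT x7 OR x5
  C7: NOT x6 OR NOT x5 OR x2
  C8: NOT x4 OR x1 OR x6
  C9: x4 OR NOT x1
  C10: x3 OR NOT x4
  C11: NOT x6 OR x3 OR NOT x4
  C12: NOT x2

Suppose x1 = true.
Unit clause (x4) forces x4 = true.
Unit clause (x3) forces x3 = true.
Unit clause (NOT x6) forces x6 = false.
Unit clause (x2) forces x2 = true.
But (NOT x2) is also a unit clause — contradiction.
So every satisfying assignment has x1 = False.

False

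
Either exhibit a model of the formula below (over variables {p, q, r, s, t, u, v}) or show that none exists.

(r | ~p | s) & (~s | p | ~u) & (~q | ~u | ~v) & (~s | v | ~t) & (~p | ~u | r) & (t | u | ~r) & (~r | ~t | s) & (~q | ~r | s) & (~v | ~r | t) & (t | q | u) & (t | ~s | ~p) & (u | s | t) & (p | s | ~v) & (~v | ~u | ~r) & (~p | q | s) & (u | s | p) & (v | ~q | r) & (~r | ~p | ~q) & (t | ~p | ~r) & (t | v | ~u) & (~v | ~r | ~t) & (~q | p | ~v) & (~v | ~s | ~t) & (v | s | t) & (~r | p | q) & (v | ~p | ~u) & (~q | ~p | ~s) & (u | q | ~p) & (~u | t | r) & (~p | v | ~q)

p: 0; q: 0; r: 0; s: 0; t: 1; u: 1; v: 0

Branch on r: set r = 0.
Branch on p: set p = 0.
Branch on s: set s = 0.
Unit clause (~v) forces v = 0.
Unit clause (u) forces u = 1.
Unit clause (~q) forces q = 0.
Unit clause (t) forces t = 1.
Every clause now holds.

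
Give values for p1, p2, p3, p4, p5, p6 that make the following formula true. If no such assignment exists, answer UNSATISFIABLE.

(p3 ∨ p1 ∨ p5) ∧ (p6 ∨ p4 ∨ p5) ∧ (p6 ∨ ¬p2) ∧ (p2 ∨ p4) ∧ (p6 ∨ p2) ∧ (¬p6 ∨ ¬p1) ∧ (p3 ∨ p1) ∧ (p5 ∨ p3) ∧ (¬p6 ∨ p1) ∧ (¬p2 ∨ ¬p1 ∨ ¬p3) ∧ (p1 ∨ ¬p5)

UNSATISFIABLE

Branch on p6: set p6 = True.
(¬p1) alone gives p1 = False.
But (p1) is also a unit clause — contradiction.
So p6 must be the other value — set p6 = False.
(¬p2) alone gives p2 = False.
But (p2) is also a unit clause — contradiction.
Either choice for p6 ends in contradiction.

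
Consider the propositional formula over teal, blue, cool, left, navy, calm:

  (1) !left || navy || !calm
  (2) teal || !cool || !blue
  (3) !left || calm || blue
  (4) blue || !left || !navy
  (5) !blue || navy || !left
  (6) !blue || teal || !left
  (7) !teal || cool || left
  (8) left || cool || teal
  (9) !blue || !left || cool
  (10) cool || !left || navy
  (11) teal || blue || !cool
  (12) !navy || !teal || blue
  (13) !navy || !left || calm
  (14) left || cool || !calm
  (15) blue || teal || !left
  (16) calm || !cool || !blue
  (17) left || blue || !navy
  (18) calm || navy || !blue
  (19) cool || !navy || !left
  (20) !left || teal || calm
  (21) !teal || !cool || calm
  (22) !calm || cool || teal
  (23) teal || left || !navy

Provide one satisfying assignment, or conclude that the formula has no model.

teal: true; blue: true; cool: true; left: false; navy: false; calm: true

Try left = false.
Try teal = true.
(cool) alone gives cool = true.
(calm) alone gives calm = true.
Try navy = false.
No clause remains; blue is free.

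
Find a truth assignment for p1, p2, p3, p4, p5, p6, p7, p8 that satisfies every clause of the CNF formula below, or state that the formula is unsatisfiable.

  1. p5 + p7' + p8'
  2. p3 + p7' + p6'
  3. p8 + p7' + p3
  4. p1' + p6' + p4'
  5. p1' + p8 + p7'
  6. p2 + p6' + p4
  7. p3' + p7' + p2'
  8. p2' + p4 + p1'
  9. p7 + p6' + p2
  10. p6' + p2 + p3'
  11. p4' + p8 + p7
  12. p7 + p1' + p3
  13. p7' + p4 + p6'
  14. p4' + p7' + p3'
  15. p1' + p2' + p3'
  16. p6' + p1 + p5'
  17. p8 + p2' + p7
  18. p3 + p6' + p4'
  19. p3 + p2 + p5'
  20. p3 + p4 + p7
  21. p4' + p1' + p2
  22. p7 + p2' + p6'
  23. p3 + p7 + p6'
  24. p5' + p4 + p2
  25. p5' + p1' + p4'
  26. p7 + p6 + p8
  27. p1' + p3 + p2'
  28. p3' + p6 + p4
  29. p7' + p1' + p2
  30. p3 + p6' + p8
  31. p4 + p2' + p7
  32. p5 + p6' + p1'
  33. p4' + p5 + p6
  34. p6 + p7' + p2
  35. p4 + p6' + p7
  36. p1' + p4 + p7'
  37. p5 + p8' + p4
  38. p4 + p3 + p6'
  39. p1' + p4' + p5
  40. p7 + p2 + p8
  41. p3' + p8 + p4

Branch on p5: set p5 = 1.
Branch on p6: set p6 = 0.
Branch on p3: set p3 = 1.
Unit clause (p4) forces p4 = 1.
Unit clause (p7') forces p7 = 0.
Unit clause (p8) forces p8 = 1.
Unit clause (p1') forces p1 = 0.
All clauses hold; p2 can take either value.

p1 ↦ 0; p2 ↦ 1; p3 ↦ 1; p4 ↦ 1; p5 ↦ 1; p6 ↦ 0; p7 ↦ 0; p8 ↦ 1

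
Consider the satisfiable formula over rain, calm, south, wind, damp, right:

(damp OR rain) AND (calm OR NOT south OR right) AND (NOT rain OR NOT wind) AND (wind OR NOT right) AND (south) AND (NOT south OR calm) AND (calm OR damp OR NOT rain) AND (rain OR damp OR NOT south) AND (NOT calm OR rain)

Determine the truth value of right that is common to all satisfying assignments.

False

Suppose right = true.
The clause (wind) is unit, so wind = true.
The clause (NOT rain) is unit, so rain = false.
The clause (damp) is unit, so damp = true.
The clause (south) is unit, so south = true.
The clause (calm) is unit, so calm = true.
But (NOT calm) is also a unit clause — contradiction.
So every satisfying assignment has right = False.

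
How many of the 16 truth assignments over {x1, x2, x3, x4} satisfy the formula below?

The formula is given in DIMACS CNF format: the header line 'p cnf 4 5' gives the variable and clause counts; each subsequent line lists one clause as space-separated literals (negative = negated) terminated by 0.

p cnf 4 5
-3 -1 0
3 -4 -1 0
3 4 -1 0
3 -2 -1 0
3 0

4

There are 2^4 = 16 truth assignments over (x1, x2, x3, x4).
Check each against the 5 clauses (columns in the order x1, x2, x3, x4):
  F F F F  ✗ fails (x3)
  F F F T  ✗ fails (x3)
  F F T F  ✓ satisfies all
  F F T T  ✓ satisfies all
  F T F F  ✗ fails (x3)
  F T F T  ✗ fails (x3)
  F T T F  ✓ satisfies all
  F T T T  ✓ satisfies all
  T F F F  ✗ fails (x3 ∨ x4 ∨ ¬x1)
  T F F T  ✗ fails (x3 ∨ ¬x4 ∨ ¬x1)
  T F T F  ✗ fails (¬x3 ∨ ¬x1)
  T F T T  ✗ fails (¬x3 ∨ ¬x1)
  T T F F  ✗ fails (x3 ∨ x4 ∨ ¬x1)
  T T F T  ✗ fails (x3 ∨ ¬x4 ∨ ¬x1)
  T T T F  ✗ fails (¬x3 ∨ ¬x1)
  T T T T  ✗ fails (¬x3 ∨ ¬x1)
4 of the 16 rows are models.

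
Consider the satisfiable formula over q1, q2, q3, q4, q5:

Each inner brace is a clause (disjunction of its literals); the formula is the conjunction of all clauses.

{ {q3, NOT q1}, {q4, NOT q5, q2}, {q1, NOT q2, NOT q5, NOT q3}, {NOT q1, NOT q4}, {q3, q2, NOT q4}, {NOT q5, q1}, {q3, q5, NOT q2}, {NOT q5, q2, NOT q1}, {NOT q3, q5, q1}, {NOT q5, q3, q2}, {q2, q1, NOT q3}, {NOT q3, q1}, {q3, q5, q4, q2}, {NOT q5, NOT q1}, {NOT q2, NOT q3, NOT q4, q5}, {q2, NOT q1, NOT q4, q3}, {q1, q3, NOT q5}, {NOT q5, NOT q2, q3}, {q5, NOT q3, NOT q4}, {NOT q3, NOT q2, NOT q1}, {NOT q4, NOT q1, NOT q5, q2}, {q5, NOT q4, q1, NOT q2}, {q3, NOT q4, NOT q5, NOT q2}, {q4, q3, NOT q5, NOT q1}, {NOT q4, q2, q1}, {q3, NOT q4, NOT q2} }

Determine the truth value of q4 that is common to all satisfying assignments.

False

Suppose q4 = true.
The clause (NOT q1) is unit, so q1 = false.
The clause (NOT q5) is unit, so q5 = false.
The clause (NOT q3) is unit, so q3 = false.
The clause (q2) is unit, so q2 = true.
Now (NOT q2) is unsatisfied and unit — conflict.
So every satisfying assignment has q4 = False.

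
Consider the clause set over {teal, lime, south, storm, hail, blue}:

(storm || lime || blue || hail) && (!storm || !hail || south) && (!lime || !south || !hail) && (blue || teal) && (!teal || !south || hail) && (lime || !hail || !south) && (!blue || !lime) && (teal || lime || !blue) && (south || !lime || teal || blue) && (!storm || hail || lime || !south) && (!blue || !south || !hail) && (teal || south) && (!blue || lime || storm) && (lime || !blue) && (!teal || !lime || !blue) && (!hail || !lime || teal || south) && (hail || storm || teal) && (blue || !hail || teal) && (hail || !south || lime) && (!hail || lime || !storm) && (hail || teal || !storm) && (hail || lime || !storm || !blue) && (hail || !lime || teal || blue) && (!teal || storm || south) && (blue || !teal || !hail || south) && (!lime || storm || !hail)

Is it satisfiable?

Yes, satisfiable

Case blue = false:
Unit clause (teal) forces teal = true.
Case south = false:
Unit clause (storm) forces storm = true.
Unit clause (!hail) forces hail = false.
Every clause is now satisfied; lime is unconstrained.
A satisfying assignment: teal: true; lime: false; south: false; storm: true; hail: false; blue: false.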